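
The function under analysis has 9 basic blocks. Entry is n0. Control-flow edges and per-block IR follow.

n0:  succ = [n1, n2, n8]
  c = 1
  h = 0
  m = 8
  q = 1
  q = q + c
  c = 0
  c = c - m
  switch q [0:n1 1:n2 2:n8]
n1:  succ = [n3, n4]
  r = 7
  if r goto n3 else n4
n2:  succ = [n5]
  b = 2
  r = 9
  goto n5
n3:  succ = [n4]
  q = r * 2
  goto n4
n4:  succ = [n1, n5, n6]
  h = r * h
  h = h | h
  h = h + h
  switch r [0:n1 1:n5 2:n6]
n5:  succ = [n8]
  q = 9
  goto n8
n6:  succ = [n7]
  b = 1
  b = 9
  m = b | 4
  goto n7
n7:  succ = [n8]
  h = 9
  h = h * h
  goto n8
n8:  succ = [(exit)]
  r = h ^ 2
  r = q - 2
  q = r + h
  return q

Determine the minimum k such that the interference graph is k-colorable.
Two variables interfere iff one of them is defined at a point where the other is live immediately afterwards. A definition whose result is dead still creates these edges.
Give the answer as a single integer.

Per-block:
  n0: {c,h,m,q} / ∅
  n1: {r} / ∅
  n2: {b,r} / ∅
  n3: {q} / {r}
  n4: {h} / {h,r}
  n5: {q} / ∅
  n6: {b,m} / ∅
  n7: {h} / ∅
  n8: {q,r} / {h,q}

Liveness:
  n0 li=∅ lo={h,q}
  n1 li={h,q} lo={h,q,r}
  n2 li={h} lo={h}
  n3 li={h,r} lo={h,q,r}
  n4 li={h,q,r} lo={h,q}
  n5 li={h} lo={h,q}
  n6 li={q} lo={q}
  n7 li={q} lo={h,q}
  n8 li={h,q} lo=∅

Interfere edges:
  b↔{h,q}
  c↔{h,m,q}
  h↔{b,c,m,q,r}
  m↔{c,h,q}
  q↔{b,c,h,m,r}
  r↔{h,q}

Chromatic number:
  {c,h,m,q} pairwise interfere (4-clique) ⇒ χ ≥ 4
  assign b→c2 c→c2 h→c0 m→c3 q→c1 r→c2 — no edge inside a register ⇒ χ ≤ 4
  χ = 4

Answer: 4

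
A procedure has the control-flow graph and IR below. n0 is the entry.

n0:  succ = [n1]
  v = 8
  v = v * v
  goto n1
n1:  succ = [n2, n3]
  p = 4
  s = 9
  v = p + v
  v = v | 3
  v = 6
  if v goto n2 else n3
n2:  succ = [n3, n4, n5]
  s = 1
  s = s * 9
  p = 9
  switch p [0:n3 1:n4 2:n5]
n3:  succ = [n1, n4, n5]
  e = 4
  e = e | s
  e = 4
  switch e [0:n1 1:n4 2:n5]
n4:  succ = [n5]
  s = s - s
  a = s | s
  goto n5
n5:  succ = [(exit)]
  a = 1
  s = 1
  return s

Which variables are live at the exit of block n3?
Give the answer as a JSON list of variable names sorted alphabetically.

Answer: ["s", "v"]

Working:
Per-block:
  n0 def {v} use ∅
  n1 def {p,s,v} use {v}
  n2 def {p,s} use ∅
  n3 def {e} use {s}
  n4 def {a,s} use {s}
  n5 def {a,s} use ∅

Liveness:
  n0 li=∅ lo={v}
  n1 li={v} lo={s,v}
  n2 li={v} lo={s,v}
  n3 li={s,v} lo={s,v}
  n4 li={s} lo=∅
  n5 li=∅ lo=∅

live-out(n3) = ["s", "v"]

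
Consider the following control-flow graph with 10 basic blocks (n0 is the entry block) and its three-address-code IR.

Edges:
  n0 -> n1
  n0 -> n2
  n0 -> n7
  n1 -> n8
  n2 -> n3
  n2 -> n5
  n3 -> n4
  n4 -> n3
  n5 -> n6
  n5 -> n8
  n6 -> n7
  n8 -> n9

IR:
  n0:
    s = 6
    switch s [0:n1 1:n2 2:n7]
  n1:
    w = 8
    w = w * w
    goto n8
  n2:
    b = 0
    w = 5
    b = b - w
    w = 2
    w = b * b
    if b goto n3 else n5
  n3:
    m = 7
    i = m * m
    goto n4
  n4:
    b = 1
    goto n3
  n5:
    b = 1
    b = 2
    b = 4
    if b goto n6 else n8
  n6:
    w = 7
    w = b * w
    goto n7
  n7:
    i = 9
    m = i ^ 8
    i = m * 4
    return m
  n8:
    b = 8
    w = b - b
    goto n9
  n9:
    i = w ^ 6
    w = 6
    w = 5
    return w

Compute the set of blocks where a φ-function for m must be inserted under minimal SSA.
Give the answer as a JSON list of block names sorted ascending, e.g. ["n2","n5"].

idom tree: n1←n0 n2←n0 n3←n2 n4←n3 n5←n2 n6←n5 n7←n0 n8←n0 n9←n8
Dom∩ at merges:
  n3: preds {n2,n4}: {n0,n2} ∩ {n0,n2,n3,n4} = {n0,n2}; idom=n2
  n7: preds {n0,n6}: {n0} ∩ {n0,n2,n5,n6} = {n0}; idom=n0
  n8: preds {n1,n5}: {n0,n1} ∩ {n0,n2,n5} = {n0}; idom=n0

DF walk-up:
  join n3 pred n2: · stop@n2
  join n3 pred n4: n4→n3 stop@n2
  join n7 pred n0: · stop@n0
  join n7 pred n6: n6→n5→n2 stop@n0
  join n8 pred n1: n1 stop@n0
  join n8 pred n5: n5→n2 stop@n0
  n0: DF=∅
  n1: DF={n8}
  n2: DF={n7,n8}
  n3: DF={n3}
  n4: DF={n3}
  n5: DF={n7,n8}
  n6: DF={n7}
  n7: DF=∅
  n8: DF=∅
  n9: DF=∅

φ for m: defs {n3,n7}
  DF⁺ = {n3}

Answer: ["n3"]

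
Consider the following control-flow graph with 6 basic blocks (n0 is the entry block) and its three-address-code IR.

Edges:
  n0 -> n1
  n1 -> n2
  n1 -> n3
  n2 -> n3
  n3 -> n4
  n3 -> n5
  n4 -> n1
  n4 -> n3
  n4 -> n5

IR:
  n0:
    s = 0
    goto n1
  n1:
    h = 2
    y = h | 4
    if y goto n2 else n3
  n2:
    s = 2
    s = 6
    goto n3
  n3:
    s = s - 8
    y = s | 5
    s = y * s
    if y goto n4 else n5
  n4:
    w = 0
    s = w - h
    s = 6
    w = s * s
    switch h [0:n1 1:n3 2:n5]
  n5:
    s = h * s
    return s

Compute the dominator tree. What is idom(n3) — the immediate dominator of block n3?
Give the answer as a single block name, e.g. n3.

Answer: n1

Derivation:
idom tree: n1←n0 n2←n1 n3←n1 n4←n3 n5←n3
Join-block Dom:
  n1: preds {n0,n4}: {n0} ∩ {n0,n1,n3,n4} = {n0}; idom=n0
  n3: preds {n1,n2,n4}: {n0,n1} ∩ {n0,n1,n2} ∩ {n0,n1,n3,n4} = {n0,n1}; idom=n1
  n5: preds {n3,n4}: {n0,n1,n3} ∩ {n0,n1,n3,n4} = {n0,n1,n3}; idom=n3

idom(n3) = n1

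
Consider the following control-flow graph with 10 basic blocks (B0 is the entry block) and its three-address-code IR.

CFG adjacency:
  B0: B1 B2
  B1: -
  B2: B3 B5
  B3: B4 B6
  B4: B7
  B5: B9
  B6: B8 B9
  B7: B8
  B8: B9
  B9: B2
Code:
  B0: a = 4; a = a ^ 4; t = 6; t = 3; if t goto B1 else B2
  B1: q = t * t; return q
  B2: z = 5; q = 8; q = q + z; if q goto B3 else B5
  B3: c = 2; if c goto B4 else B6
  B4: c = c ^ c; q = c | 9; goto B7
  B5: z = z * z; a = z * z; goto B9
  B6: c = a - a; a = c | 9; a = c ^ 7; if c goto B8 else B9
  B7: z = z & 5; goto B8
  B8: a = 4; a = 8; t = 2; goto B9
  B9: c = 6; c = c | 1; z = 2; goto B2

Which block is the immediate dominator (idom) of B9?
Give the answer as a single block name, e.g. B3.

Answer: B2

Working:
idom tree: B1←B0 B2←B0 B3←B2 B4←B3 B5←B2 B6←B3 B7←B4 B8←B3 B9←B2
Join-block Dom:
  B2: preds {B0,B9}: {B0} ∩ {B0,B2,B9} = {B0}; idom=B0
  B8: preds {B6,B7}: {B0,B2,B3,B6} ∩ {B0,B2,B3,B4,B7} = {B0,B2,B3}; idom=B3
  B9: preds {B5,B6,B8}: {B0,B2,B5} ∩ {B0,B2,B3,B6} ∩ {B0,B2,B3,B8} = {B0,B2}; idom=B2

idom(B9) = B2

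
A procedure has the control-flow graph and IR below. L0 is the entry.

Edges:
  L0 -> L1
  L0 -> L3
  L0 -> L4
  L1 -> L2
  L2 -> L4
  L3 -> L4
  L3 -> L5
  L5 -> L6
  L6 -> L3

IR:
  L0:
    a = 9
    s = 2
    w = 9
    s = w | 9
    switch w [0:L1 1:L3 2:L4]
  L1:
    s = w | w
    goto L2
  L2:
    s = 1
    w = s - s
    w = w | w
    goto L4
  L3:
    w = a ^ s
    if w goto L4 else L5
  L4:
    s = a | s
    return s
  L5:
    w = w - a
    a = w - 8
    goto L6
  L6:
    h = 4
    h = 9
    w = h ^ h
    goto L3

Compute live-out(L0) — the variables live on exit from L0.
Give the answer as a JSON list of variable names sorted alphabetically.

def/use:
  L0: {a,s,w} / ∅
  L1: {s} / {w}
  L2: {s,w} / ∅
  L3: {w} / {a,s}
  L4: {s} / {a,s}
  L5: {a,w} / {a,w}
  L6: {h,w} / ∅

Liveness:
  L0: in=∅ out={a,s,w}
  L1: in={a,w} out={a}
  L2: in={a} out={a,s}
  L3: in={a,s} out={a,s,w}
  L4: in={a,s} out=∅
  L5: in={a,s,w} out={a,s}
  L6: in={a,s} out={a,s}

live-out(L0) = ["a", "s", "w"]

Answer: ["a", "s", "w"]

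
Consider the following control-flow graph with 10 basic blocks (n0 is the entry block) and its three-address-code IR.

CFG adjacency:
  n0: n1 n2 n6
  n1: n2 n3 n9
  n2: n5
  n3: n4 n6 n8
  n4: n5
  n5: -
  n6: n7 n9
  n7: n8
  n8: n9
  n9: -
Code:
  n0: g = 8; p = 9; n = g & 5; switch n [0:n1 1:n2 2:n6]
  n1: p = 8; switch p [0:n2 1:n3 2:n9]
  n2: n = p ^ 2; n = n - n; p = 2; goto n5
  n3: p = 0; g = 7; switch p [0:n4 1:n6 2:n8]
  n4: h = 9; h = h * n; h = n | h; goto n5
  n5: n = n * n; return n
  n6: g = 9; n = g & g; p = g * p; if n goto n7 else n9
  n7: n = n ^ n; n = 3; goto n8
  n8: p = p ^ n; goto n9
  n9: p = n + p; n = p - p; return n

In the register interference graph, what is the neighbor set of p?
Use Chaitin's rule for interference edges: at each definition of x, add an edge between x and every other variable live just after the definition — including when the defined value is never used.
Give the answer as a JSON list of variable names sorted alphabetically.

Answer: ["g", "n"]

Working:
def/use:
  n0: {g,n,p} / ∅
  n1: {p} / ∅
  n2: {n,p} / {p}
  n3: {g,p} / ∅
  n4: {h} / {n}
  n5: {n} / {n}
  n6: {g,n,p} / {p}
  n7: {n} / {n}
  n8: {p} / {n,p}
  n9: {n,p} / {n,p}

Live sets:
  n0: in=∅ out={n,p}
  n1: in={n} out={n,p}
  n2: in={p} out={n}
  n3: in={n} out={n,p}
  n4: in={n} out={n}
  n5: in={n} out=∅
  n6: in={p} out={n,p}
  n7: in={n,p} out={n,p}
  n8: in={n,p} out={n,p}
  n9: in={n,p} out=∅

Interfere edges:
  g: {n,p}
  h: {n}
  n: {g,h,p}
  p: {g,n}

N(p) = ["g", "n"]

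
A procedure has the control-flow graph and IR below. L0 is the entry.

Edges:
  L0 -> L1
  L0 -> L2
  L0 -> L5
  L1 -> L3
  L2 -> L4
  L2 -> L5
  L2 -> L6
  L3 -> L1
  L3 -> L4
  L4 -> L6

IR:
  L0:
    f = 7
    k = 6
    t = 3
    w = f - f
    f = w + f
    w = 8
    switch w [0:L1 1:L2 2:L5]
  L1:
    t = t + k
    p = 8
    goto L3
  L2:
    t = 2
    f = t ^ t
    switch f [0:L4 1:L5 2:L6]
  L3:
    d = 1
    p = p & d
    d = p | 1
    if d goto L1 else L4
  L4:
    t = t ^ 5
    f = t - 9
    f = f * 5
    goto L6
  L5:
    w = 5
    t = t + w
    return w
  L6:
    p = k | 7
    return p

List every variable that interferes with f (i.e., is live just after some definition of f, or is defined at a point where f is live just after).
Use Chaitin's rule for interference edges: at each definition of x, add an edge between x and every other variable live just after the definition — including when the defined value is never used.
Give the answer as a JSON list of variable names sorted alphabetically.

Block summaries:
  L0 def {f,k,t,w} use ∅
  L1 def {p,t} use {k,t}
  L2 def {f,t} use ∅
  L3 def {d,p} use {p}
  L4 def {f,t} use {t}
  L5 def {t,w} use {t}
  L6 def {p} use {k}

Live sets:
  L0 li=∅ lo={k,t}
  L1 li={k,t} lo={k,p,t}
  L2 li={k} lo={k,t}
  L3 li={k,p,t} lo={k,t}
  L4 li={k,t} lo={k}
  L5 li={t} lo=∅
  L6 li={k} lo=∅

Interference:
  d↔{k,p,t}
  f↔{k,t,w}
  k↔{d,f,p,t,w}
  p↔{d,k,t}
  t↔{d,f,k,p,w}
  w↔{f,k,t}

N(f) = ["k", "t", "w"]

Answer: ["k", "t", "w"]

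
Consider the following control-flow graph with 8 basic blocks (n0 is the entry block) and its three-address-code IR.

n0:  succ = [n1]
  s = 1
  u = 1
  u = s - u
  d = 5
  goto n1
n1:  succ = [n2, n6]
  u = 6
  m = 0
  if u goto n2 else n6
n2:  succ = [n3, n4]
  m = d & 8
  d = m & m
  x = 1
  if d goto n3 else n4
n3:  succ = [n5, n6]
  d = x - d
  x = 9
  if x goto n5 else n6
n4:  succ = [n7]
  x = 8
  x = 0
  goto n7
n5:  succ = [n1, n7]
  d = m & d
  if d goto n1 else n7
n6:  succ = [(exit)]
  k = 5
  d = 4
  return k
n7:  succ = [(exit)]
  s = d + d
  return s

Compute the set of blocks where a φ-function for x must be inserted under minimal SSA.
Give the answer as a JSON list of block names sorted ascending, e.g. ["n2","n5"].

idom tree: n1←n0 n2←n1 n3←n2 n4←n2 n5←n3 n6←n1 n7←n2
Dom∩ at merges:
  n1: preds {n0,n5}: {n0} ∩ {n0,n1,n2,n3,n5} = {n0}; idom=n0
  n6: preds {n1,n3}: {n0,n1} ∩ {n0,n1,n2,n3} = {n0,n1}; idom=n1
  n7: preds {n4,n5}: {n0,n1,n2,n4} ∩ {n0,n1,n2,n3,n5} = {n0,n1,n2}; idom=n2

Frontier:
  n1←n0: walk · to n0
  n1←n5: walk n5→n3→n2→n1 to n0
  n6←n1: walk · to n1
  n6←n3: walk n3→n2 to n1
  n7←n4: walk n4 to n2
  n7←n5: walk n5→n3 to n2
  DF(n0)=∅
  DF(n1)={n1}
  DF(n2)={n1,n6}
  DF(n3)={n1,n6,n7}
  DF(n4)={n7}
  DF(n5)={n1,n7}
  DF(n6)=∅
  DF(n7)=∅

φ for x: defs {n2,n3,n4}
  DF⁺ = {n1,n6,n7}

Answer: ["n1", "n6", "n7"]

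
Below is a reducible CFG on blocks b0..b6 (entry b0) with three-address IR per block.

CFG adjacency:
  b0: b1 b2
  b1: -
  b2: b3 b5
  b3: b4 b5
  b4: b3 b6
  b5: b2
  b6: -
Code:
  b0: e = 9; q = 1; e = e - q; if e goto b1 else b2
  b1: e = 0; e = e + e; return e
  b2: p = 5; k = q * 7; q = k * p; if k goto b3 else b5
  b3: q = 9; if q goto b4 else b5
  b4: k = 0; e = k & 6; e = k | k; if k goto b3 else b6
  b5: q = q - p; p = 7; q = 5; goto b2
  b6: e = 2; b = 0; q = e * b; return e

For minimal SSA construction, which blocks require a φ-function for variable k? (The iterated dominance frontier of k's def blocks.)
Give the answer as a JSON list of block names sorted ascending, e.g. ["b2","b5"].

Answer: ["b2", "b3", "b5"]

Analysis:
idom tree: b1←b0 b2←b0 b3←b2 b4←b3 b5←b2 b6←b4
Dom at joins:
  b2: preds {b0,b5}: {b0} ∩ {b0,b2,b5} = {b0}; idom=b0
  b3: preds {b2,b4}: {b0,b2} ∩ {b0,b2,b3,b4} = {b0,b2}; idom=b2
  b5: preds {b2,b3}: {b0,b2} ∩ {b0,b2,b3} = {b0,b2}; idom=b2

Frontier:
  b2←b0: walk · to b0
  b2←b5: walk b5→b2 to b0
  b3←b2: walk · to b2
  b3←b4: walk b4→b3 to b2
  b5←b2: walk · to b2
  b5←b3: walk b3 to b2
  DF(b0)=∅
  DF(b1)=∅
  DF(b2)={b2}
  DF(b3)={b3,b5}
  DF(b4)={b3}
  DF(b5)={b2}
  DF(b6)=∅

φ for k: defs {b2,b4}
  DF⁺ = {b2,b3,b5}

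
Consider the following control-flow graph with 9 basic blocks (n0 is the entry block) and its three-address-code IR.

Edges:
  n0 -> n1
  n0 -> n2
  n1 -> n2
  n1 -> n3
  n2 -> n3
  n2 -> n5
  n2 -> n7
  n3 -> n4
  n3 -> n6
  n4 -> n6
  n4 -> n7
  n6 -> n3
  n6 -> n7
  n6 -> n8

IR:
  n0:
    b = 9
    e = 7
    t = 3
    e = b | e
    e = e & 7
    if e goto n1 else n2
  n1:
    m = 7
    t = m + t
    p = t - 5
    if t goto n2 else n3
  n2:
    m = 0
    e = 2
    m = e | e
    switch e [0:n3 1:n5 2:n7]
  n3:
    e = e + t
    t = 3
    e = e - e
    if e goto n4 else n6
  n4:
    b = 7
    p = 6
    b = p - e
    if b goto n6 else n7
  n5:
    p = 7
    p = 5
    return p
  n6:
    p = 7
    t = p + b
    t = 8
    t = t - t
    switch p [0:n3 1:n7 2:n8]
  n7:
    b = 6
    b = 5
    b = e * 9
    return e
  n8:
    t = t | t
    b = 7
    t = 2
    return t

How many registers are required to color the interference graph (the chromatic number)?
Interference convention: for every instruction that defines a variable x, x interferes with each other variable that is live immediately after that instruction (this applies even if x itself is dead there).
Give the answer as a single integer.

Answer: 4

Working:
def/use:
  n0: {b,e,t} / ∅
  n1: {m,p,t} / {t}
  n2: {e,m} / ∅
  n3: {e,t} / {e,t}
  n4: {b,p} / {e}
  n5: {p} / ∅
  n6: {p,t} / {b}
  n7: {b} / {e}
  n8: {b,t} / {t}

Liveness:
  n0 li=∅ lo={b,e,t}
  n1 li={b,e,t} lo={b,e,t}
  n2 li={b,t} lo={b,e,t}
  n3 li={b,e,t} lo={b,e}
  n4 li={e} lo={b,e}
  n5 li=∅ lo=∅
  n6 li={b,e} lo={b,e,t}
  n7 li={e} lo=∅
  n8 li={t} lo=∅

Interference:
  b↔{e,m,p,t}
  e↔{b,m,p,t}
  m↔{b,e,t}
  p↔{b,e,t}
  t↔{b,e,m,p}

Registers:
  clique {b,e,m,t} ⇒ need ≥ 4
  4-colouring: R0={b}  R1={e}  R2={t}  R3={m,p}
  χ = 4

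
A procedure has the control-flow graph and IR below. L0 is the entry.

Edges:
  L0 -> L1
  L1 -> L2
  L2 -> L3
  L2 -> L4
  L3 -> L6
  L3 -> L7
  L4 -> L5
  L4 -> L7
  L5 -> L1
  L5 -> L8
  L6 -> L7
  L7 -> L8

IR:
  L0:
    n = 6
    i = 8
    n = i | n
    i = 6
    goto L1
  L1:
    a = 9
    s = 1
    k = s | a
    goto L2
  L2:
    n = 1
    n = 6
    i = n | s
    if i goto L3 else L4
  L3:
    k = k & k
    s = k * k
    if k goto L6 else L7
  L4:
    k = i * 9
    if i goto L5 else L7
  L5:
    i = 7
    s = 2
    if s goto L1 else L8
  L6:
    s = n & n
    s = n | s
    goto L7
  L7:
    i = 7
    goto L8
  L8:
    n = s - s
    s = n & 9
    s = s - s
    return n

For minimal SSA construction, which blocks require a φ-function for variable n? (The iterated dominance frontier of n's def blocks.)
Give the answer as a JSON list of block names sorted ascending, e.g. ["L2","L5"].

idom tree: L1←L0 L2←L1 L3←L2 L4←L2 L5←L4 L6←L3 L7←L2 L8←L2
Join-block Dom:
  L1: preds {L0,L5}: {L0} ∩ {L0,L1,L2,L4,L5} = {L0}; idom=L0
  L7: preds {L3,L4,L6}: {L0,L1,L2,L3} ∩ {L0,L1,L2,L4} ∩ {L0,L1,L2,L3,L6} = {L0,L1,L2}; idom=L2
  L8: preds {L5,L7}: {L0,L1,L2,L4,L5} ∩ {L0,L1,L2,L7} = {L0,L1,L2}; idom=L2

Frontier:
  L1←L0: walk · to L0
  L1←L5: walk L5→L4→L2→L1 to L0
  L7←L3: walk L3 to L2
  L7←L4: walk L4 to L2
  L7←L6: walk L6→L3 to L2
  L8←L5: walk L5→L4 to L2
  L8←L7: walk L7 to L2
  L0 → ∅
  L1 → {L1}
  L2 → {L1}
  L3 → {L7}
  L4 → {L1,L7,L8}
  L5 → {L1,L8}
  L6 → {L7}
  L7 → {L8}
  L8 → ∅

φ for n: defs {L0,L2,L8}
  DF⁺ = {L1}

Answer: ["L1"]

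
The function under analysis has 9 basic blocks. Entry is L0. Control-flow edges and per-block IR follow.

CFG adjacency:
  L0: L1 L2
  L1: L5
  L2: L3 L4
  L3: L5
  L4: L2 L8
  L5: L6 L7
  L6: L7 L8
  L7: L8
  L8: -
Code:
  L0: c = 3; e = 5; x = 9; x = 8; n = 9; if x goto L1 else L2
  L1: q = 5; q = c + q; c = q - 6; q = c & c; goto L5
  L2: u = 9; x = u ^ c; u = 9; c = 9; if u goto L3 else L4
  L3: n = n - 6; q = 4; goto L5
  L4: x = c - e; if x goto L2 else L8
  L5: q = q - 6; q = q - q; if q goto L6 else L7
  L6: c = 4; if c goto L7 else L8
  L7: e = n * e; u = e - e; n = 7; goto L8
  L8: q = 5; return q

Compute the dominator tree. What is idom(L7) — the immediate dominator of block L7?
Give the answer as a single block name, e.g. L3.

Answer: L5

Derivation:
idom tree: L1←L0 L2←L0 L3←L2 L4←L2 L5←L0 L6←L5 L7←L5 L8←L0
Join-block Dom:
  L2: preds {L0,L4}: {L0} ∩ {L0,L2,L4} = {L0}; idom=L0
  L5: preds {L1,L3}: {L0,L1} ∩ {L0,L2,L3} = {L0}; idom=L0
  L7: preds {L5,L6}: {L0,L5} ∩ {L0,L5,L6} = {L0,L5}; idom=L5
  L8: preds {L4,L6,L7}: {L0,L2,L4} ∩ {L0,L5,L6} ∩ {L0,L5,L7} = {L0}; idom=L0

idom(L7) = L5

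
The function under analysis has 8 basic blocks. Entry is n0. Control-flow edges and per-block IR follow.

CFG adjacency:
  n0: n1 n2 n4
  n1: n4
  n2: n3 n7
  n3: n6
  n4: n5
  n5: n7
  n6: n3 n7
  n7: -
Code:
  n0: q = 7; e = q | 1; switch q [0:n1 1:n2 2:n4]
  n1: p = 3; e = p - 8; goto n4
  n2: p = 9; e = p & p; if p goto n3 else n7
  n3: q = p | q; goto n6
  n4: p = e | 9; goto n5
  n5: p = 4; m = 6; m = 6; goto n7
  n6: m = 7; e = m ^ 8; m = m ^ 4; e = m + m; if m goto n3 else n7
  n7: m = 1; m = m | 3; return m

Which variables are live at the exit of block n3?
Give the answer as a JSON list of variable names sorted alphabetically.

Per-block:
  n0: def={e,q} ue=∅
  n1: def={e,p} ue=∅
  n2: def={e,p} ue=∅
  n3: def={q} ue={p,q}
  n4: def={p} ue={e}
  n5: def={m,p} ue=∅
  n6: def={e,m} ue=∅
  n7: def={m} ue=∅

Live sets:
  n0 li=∅ lo={e,q}
  n1 li=∅ lo={e}
  n2 li={q} lo={p,q}
  n3 li={p,q} lo={p,q}
  n4 li={e} lo=∅
  n5 li=∅ lo=∅
  n6 li={p,q} lo={p,q}
  n7 li=∅ lo=∅

live-out(n3) = ["p", "q"]

Answer: ["p", "q"]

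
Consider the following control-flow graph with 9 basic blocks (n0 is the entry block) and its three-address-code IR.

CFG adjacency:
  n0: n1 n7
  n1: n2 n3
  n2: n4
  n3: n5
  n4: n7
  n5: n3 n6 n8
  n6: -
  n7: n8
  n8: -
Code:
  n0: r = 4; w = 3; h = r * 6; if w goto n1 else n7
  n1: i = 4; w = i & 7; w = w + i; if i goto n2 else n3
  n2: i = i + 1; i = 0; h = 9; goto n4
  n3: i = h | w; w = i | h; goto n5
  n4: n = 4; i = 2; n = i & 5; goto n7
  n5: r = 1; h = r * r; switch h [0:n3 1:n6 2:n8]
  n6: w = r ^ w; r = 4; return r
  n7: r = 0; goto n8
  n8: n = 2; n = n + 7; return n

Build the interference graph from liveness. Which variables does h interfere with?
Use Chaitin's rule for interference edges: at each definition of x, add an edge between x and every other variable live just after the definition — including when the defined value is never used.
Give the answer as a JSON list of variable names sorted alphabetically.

Answer: ["i", "r", "w"]

Analysis:
def/use:
  n0 def {h,r,w} use ∅
  n1 def {i,w} use ∅
  n2 def {h,i} use {i}
  n3 def {i,w} use {h,w}
  n4 def {i,n} use ∅
  n5 def {h,r} use ∅
  n6 def {r,w} use {r,w}
  n7 def {r} use ∅
  n8 def {n} use ∅

Backward fixpoint:
  n0: in=∅ out={h}
  n1: in={h} out={h,i,w}
  n2: in={i} out=∅
  n3: in={h,w} out={w}
  n4: in=∅ out=∅
  n5: in={w} out={h,r,w}
  n6: in={r,w} out=∅
  n7: in=∅ out=∅
  n8: in=∅ out=∅

Interfere edges:
  h↔{i,r,w}
  i↔{h,w}
  n↔∅
  r↔{h,w}
  w↔{h,i,r}

N(h) = ["i", "r", "w"]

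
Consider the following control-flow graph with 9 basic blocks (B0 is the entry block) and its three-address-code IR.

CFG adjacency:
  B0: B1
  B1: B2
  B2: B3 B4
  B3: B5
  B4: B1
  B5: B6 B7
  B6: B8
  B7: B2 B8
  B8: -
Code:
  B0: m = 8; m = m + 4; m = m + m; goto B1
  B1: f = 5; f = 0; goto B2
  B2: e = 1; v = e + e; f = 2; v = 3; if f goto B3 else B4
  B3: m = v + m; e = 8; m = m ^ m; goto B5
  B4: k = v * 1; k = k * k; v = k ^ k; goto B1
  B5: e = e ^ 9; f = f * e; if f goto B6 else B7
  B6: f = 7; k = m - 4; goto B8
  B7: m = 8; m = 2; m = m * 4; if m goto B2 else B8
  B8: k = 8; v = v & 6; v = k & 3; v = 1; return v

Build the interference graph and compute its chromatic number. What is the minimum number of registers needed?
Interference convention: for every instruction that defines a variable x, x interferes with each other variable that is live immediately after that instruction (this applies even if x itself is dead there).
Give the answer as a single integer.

Per-block:
  B0: def={m} ue=∅
  B1: def={f} ue=∅
  B2: def={e,f,v} ue=∅
  B3: def={e,m} ue={m,v}
  B4: def={k,v} ue={v}
  B5: def={e,f} ue={e,f}
  B6: def={f,k} ue={m}
  B7: def={m} ue=∅
  B8: def={k,v} ue={v}

Live sets:
  live B0: ∅→{m}
  live B1: {m}→{m}
  live B2: {m}→{f,m,v}
  live B3: {f,m,v}→{e,f,m,v}
  live B4: {m,v}→{m}
  live B5: {e,f,m,v}→{m,v}
  live B6: {m,v}→{v}
  live B7: {v}→{m,v}
  live B8: {v}→∅

Interference:
  e — {f,m,v}
  f — {e,m,v}
  k — {m,v}
  m — {e,f,k,v}
  v — {e,f,k,m}

Chromatic number:
  {e,f,m,v} pairwise interfere (4-clique) ⇒ χ ≥ 4
  4-colouring: R0={m}  R1={v}  R2={e,k}  R3={f}
  χ = 4

Answer: 4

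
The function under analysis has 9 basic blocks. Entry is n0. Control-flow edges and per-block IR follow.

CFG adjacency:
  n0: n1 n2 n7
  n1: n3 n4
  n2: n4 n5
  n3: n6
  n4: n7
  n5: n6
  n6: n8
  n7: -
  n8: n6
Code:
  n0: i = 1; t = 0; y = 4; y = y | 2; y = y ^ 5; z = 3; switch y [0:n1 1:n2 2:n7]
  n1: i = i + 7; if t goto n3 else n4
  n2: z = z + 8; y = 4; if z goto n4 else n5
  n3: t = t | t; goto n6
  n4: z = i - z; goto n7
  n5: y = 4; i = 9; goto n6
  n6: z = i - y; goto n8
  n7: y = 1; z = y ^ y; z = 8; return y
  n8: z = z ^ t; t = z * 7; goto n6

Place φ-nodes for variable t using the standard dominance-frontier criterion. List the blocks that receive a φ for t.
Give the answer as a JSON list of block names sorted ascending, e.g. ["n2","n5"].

Answer: ["n6"]

Working:
idom tree: n1←n0 n2←n0 n3←n1 n4←n0 n5←n2 n6←n0 n7←n0 n8←n6
Dom at joins:
  n4: preds {n1,n2}: {n0,n1} ∩ {n0,n2} = {n0}; idom=n0
  n6: preds {n3,n5,n8}: {n0,n1,n3} ∩ {n0,n2,n5} ∩ {n0,n6,n8} = {n0}; idom=n0
  n7: preds {n0,n4}: {n0} ∩ {n0,n4} = {n0}; idom=n0

Frontier:
  join n4 pred n1: n1 stop@n0
  join n4 pred n2: n2 stop@n0
  join n6 pred n3: n3→n1 stop@n0
  join n6 pred n5: n5→n2 stop@n0
  join n6 pred n8: n8→n6 stop@n0
  join n7 pred n0: · stop@n0
  join n7 pred n4: n4 stop@n0
  n0: DF=∅
  n1: DF={n4,n6}
  n2: DF={n4,n6}
  n3: DF={n6}
  n4: DF={n7}
  n5: DF={n6}
  n6: DF={n6}
  n7: DF=∅
  n8: DF={n6}

φ for t: defs {n0,n3,n8}
  DF⁺ = {n6}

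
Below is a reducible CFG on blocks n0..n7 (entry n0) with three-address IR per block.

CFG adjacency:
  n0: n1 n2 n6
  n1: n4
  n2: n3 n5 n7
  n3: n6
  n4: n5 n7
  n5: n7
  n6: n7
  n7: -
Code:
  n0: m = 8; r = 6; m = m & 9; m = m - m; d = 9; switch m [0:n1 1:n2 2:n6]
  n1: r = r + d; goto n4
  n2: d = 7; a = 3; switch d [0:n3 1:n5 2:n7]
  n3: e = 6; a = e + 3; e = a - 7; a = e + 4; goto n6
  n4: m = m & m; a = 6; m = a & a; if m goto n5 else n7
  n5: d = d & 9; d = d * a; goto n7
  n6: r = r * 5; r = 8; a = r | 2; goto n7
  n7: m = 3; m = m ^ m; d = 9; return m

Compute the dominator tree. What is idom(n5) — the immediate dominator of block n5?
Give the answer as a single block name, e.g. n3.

Answer: n0

Derivation:
idom tree: n1←n0 n2←n0 n3←n2 n4←n1 n5←n0 n6←n0 n7←n0
Join-block Dom:
  n5: preds {n2,n4}: {n0,n2} ∩ {n0,n1,n4} = {n0}; idom=n0
  n6: preds {n0,n3}: {n0} ∩ {n0,n2,n3} = {n0}; idom=n0
  n7: preds {n2,n4,n5,n6}: {n0,n2} ∩ {n0,n1,n4} ∩ {n0,n5} ∩ {n0,n6} = {n0}; idom=n0

idom(n5) = n0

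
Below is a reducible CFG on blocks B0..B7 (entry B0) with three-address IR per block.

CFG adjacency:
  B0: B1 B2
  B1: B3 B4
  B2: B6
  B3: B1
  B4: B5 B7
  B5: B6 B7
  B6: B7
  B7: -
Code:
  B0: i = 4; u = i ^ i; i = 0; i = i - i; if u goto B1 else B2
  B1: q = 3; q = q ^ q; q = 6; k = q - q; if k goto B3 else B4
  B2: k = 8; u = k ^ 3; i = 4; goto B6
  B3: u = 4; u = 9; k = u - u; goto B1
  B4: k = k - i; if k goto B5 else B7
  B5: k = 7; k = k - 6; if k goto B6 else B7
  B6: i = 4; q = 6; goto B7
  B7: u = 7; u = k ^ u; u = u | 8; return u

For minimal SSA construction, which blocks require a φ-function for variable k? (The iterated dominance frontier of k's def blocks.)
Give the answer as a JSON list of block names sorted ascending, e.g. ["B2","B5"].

idom tree: B1←B0 B2←B0 B3←B1 B4←B1 B5←B4 B6←B0 B7←B0
Join-block Dom:
  B1: preds {B0,B3}: {B0} ∩ {B0,B1,B3} = {B0}; idom=B0
  B6: preds {B2,B5}: {B0,B2} ∩ {B0,B1,B4,B5} = {B0}; idom=B0
  B7: preds {B4,B5,B6}: {B0,B1,B4} ∩ {B0,B1,B4,B5} ∩ {B0,B6} = {B0}; idom=B0

Frontier:
  join B1 pred B0: · stop@B0
  join B1 pred B3: B3→B1 stop@B0
  join B6 pred B2: B2 stop@B0
  join B6 pred B5: B5→B4→B1 stop@B0
  join B7 pred B4: B4→B1 stop@B0
  join B7 pred B5: B5→B4→B1 stop@B0
  join B7 pred B6: B6 stop@B0
  B0: DF=∅
  B1: DF={B1,B6,B7}
  B2: DF={B6}
  B3: DF={B1}
  B4: DF={B6,B7}
  B5: DF={B6,B7}
  B6: DF={B7}
  B7: DF=∅

φ for k: defs {B1,B2,B3,B4,B5}
  DF⁺ = {B1,B6,B7}

Answer: ["B1", "B6", "B7"]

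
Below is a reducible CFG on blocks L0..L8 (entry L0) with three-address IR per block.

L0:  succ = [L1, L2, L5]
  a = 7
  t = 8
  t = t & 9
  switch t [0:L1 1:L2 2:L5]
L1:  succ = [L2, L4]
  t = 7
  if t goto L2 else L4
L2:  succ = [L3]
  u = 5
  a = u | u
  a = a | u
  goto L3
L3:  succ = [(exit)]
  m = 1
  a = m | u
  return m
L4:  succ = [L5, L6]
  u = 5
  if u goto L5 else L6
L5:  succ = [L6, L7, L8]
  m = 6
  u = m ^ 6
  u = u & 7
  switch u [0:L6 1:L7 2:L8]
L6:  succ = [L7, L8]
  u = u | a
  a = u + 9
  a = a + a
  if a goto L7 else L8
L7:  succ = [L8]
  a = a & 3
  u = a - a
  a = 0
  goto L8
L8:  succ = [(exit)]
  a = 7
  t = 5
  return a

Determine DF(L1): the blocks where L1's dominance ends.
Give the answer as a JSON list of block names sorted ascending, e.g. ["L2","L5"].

idom tree: L1←L0 L2←L0 L3←L2 L4←L1 L5←L0 L6←L0 L7←L0 L8←L0
Dom∩ at merges:
  L2: preds {L0,L1}: {L0} ∩ {L0,L1} = {L0}; idom=L0
  L5: preds {L0,L4}: {L0} ∩ {L0,L1,L4} = {L0}; idom=L0
  L6: preds {L4,L5}: {L0,L1,L4} ∩ {L0,L5} = {L0}; idom=L0
  L7: preds {L5,L6}: {L0,L5} ∩ {L0,L6} = {L0}; idom=L0
  L8: preds {L5,L6,L7}: {L0,L5} ∩ {L0,L6} ∩ {L0,L7} = {L0}; idom=L0

DF derivation:
  join L2 pred L0: · stop@L0
  join L2 pred L1: L1 stop@L0
  join L5 pred L0: · stop@L0
  join L5 pred L4: L4→L1 stop@L0
  join L6 pred L4: L4→L1 stop@L0
  join L6 pred L5: L5 stop@L0
  join L7 pred L5: L5 stop@L0
  join L7 pred L6: L6 stop@L0
  join L8 pred L5: L5 stop@L0
  join L8 pred L6: L6 stop@L0
  join L8 pred L7: L7 stop@L0
  L0 → ∅
  L1 → {L2,L5,L6}
  L2 → ∅
  L3 → ∅
  L4 → {L5,L6}
  L5 → {L6,L7,L8}
  L6 → {L7,L8}
  L7 → {L8}
  L8 → ∅

DF(L1) = ["L2", "L5", "L6"]

Answer: ["L2", "L5", "L6"]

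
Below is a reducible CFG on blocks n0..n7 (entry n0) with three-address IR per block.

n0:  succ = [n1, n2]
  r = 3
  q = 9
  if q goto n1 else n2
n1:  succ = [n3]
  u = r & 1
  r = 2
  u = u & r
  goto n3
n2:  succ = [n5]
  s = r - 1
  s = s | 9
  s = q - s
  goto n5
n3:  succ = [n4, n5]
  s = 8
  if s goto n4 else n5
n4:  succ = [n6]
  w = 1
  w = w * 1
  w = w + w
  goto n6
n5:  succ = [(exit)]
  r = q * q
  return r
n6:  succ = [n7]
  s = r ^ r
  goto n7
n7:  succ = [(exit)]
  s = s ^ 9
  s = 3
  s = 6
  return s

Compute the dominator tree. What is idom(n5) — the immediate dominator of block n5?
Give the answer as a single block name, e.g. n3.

Answer: n0

Working:
idom tree: n1←n0 n2←n0 n3←n1 n4←n3 n5←n0 n6←n4 n7←n6
Dom∩ at merges:
  n5: preds {n2,n3}: {n0,n2} ∩ {n0,n1,n3} = {n0}; idom=n0

idom(n5) = n0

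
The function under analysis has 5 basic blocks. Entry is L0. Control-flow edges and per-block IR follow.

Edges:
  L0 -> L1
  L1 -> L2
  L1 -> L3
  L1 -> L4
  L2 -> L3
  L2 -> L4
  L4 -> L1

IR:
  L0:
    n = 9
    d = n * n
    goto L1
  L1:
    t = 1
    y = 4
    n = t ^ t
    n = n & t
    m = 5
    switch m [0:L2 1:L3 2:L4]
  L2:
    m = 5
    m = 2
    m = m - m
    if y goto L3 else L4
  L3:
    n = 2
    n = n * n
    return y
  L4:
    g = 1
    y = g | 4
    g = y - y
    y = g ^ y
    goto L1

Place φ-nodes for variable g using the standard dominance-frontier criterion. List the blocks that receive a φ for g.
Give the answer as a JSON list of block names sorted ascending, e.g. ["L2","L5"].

Answer: ["L1"]

Analysis:
idom tree: L1←L0 L2←L1 L3←L1 L4←L1
Dom at joins:
  L1: preds {L0,L4}: {L0} ∩ {L0,L1,L4} = {L0}; idom=L0
  L3: preds {L1,L2}: {L0,L1} ∩ {L0,L1,L2} = {L0,L1}; idom=L1
  L4: preds {L1,L2}: {L0,L1} ∩ {L0,L1,L2} = {L0,L1}; idom=L1

DF walk-up:
  L1←L0: walk · to L0
  L1←L4: walk L4→L1 to L0
  L3←L1: walk · to L1
  L3←L2: walk L2 to L1
  L4←L1: walk · to L1
  L4←L2: walk L2 to L1
  L0 → ∅
  L1 → {L1}
  L2 → {L3,L4}
  L3 → ∅
  L4 → {L1}

φ for g: defs {L4}
  DF⁺ = {L1}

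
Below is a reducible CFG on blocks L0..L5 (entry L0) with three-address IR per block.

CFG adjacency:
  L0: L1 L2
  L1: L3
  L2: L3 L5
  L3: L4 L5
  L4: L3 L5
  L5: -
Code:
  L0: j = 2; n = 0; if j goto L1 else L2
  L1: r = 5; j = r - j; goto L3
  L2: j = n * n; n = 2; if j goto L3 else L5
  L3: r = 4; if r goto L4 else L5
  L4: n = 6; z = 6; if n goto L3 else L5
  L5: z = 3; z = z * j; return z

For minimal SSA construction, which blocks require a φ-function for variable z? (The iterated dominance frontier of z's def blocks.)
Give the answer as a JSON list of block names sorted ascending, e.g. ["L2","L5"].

idom tree: L1←L0 L2←L0 L3←L0 L4←L3 L5←L0
Dom∩ at merges:
  L3: preds {L1,L2,L4}: {L0,L1} ∩ {L0,L2} ∩ {L0,L3,L4} = {L0}; idom=L0
  L5: preds {L2,L3,L4}: {L0,L2} ∩ {L0,L3} ∩ {L0,L3,L4} = {L0}; idom=L0

DF walk-up:
  L3←L1: walk L1 to L0
  L3←L2: walk L2 to L0
  L3←L4: walk L4→L3 to L0
  L5←L2: walk L2 to L0
  L5←L3: walk L3 to L0
  L5←L4: walk L4→L3 to L0
  L0: DF=∅
  L1: DF={L3}
  L2: DF={L3,L5}
  L3: DF={L3,L5}
  L4: DF={L3,L5}
  L5: DF=∅

φ for z: defs {L4,L5}
  DF⁺ = {L3,L5}

Answer: ["L3", "L5"]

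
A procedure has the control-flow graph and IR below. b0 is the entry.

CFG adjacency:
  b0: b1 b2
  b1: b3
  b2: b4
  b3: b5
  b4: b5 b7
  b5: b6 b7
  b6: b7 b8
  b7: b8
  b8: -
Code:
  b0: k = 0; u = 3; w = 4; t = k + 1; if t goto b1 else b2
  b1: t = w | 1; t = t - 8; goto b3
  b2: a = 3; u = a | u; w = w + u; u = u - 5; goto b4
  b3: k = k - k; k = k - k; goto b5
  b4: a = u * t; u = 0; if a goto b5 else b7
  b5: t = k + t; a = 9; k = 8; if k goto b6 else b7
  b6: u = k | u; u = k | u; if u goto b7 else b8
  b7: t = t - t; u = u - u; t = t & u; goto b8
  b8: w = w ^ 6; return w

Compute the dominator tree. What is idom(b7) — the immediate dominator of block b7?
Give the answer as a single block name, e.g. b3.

idom tree: b1←b0 b2←b0 b3←b1 b4←b2 b5←b0 b6←b5 b7←b0 b8←b0
Dom at joins:
  b5: preds {b3,b4}: {b0,b1,b3} ∩ {b0,b2,b4} = {b0}; idom=b0
  b7: preds {b4,b5,b6}: {b0,b2,b4} ∩ {b0,b5} ∩ {b0,b5,b6} = {b0}; idom=b0
  b8: preds {b6,b7}: {b0,b5,b6} ∩ {b0,b7} = {b0}; idom=b0

idom(b7) = b0

Answer: b0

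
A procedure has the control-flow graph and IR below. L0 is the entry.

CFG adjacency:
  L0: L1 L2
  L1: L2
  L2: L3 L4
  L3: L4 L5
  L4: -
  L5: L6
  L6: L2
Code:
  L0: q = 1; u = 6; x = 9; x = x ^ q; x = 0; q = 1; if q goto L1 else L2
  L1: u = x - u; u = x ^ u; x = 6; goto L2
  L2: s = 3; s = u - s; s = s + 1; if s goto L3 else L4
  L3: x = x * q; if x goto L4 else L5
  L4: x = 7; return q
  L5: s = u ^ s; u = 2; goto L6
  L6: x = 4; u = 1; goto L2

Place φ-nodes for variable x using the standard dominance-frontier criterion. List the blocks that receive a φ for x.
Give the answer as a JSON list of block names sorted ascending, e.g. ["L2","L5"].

Answer: ["L2", "L4"]

Derivation:
idom tree: L1←L0 L2←L0 L3←L2 L4←L2 L5←L3 L6←L5
Dom at joins:
  L2: preds {L0,L1,L6}: {L0} ∩ {L0,L1} ∩ {L0,L2,L3,L5,L6} = {L0}; idom=L0
  L4: preds {L2,L3}: {L0,L2} ∩ {L0,L2,L3} = {L0,L2}; idom=L2

DF derivation:
  join L2 pred L0: · stop@L0
  join L2 pred L1: L1 stop@L0
  join L2 pred L6: L6→L5→L3→L2 stop@L0
  join L4 pred L2: · stop@L2
  join L4 pred L3: L3 stop@L2
  L0: DF=∅
  L1: DF={L2}
  L2: DF={L2}
  L3: DF={L2,L4}
  L4: DF=∅
  L5: DF={L2}
  L6: DF={L2}

φ for x: defs {L0,L1,L3,L4,L6}
  DF⁺ = {L2,L4}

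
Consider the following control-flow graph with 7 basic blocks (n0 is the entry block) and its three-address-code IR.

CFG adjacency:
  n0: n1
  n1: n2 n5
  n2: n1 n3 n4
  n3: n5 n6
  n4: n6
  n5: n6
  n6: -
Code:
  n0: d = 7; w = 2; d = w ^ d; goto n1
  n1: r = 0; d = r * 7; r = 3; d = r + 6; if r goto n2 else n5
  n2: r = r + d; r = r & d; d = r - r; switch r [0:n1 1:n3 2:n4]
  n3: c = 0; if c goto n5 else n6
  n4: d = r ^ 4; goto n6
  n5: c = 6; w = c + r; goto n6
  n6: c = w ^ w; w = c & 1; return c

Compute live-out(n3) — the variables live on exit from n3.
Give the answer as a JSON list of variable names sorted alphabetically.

Answer: ["r", "w"]

Derivation:
Block summaries:
  n0: {d,w} / ∅
  n1: {d,r} / ∅
  n2: {d,r} / {d,r}
  n3: {c} / ∅
  n4: {d} / {r}
  n5: {c,w} / {r}
  n6: {c,w} / {w}

Backward fixpoint:
  n0: in=∅ out={w}
  n1: in={w} out={d,r,w}
  n2: in={d,r,w} out={r,w}
  n3: in={r,w} out={r,w}
  n4: in={r,w} out={w}
  n5: in={r} out={w}
  n6: in={w} out=∅

live-out(n3) = ["r", "w"]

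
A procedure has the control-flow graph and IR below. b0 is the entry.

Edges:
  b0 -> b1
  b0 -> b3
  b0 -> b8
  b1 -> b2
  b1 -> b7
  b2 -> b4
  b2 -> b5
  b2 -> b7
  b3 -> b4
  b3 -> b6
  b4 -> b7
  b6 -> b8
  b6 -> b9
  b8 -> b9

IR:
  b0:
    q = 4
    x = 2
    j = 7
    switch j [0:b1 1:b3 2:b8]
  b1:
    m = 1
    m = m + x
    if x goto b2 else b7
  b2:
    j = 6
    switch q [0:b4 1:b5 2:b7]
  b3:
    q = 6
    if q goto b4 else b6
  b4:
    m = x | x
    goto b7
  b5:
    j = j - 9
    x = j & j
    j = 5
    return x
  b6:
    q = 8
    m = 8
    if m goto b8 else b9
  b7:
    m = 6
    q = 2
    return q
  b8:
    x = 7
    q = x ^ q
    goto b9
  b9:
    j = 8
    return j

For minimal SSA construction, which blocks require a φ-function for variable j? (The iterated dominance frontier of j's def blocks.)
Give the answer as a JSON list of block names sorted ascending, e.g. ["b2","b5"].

Answer: ["b4", "b7"]

Derivation:
idom tree: b1←b0 b2←b1 b3←b0 b4←b0 b5←b2 b6←b3 b7←b0 b8←b0 b9←b0
Dom∩ at merges:
  b4: preds {b2,b3}: {b0,b1,b2} ∩ {b0,b3} = {b0}; idom=b0
  b7: preds {b1,b2,b4}: {b0,b1} ∩ {b0,b1,b2} ∩ {b0,b4} = {b0}; idom=b0
  b8: preds {b0,b6}: {b0} ∩ {b0,b3,b6} = {b0}; idom=b0
  b9: preds {b6,b8}: {b0,b3,b6} ∩ {b0,b8} = {b0}; idom=b0

DF walk-up:
  b4←b2: walk b2→b1 to b0
  b4←b3: walk b3 to b0
  b7←b1: walk b1 to b0
  b7←b2: walk b2→b1 to b0
  b7←b4: walk b4 to b0
  b8←b0: walk · to b0
  b8←b6: walk b6→b3 to b0
  b9←b6: walk b6→b3 to b0
  b9←b8: walk b8 to b0
  b0: DF=∅
  b1: DF={b4,b7}
  b2: DF={b4,b7}
  b3: DF={b4,b8,b9}
  b4: DF={b7}
  b5: DF=∅
  b6: DF={b8,b9}
  b7: DF=∅
  b8: DF={b9}
  b9: DF=∅

φ for j: defs {b0,b2,b5,b9}
  DF⁺ = {b4,b7}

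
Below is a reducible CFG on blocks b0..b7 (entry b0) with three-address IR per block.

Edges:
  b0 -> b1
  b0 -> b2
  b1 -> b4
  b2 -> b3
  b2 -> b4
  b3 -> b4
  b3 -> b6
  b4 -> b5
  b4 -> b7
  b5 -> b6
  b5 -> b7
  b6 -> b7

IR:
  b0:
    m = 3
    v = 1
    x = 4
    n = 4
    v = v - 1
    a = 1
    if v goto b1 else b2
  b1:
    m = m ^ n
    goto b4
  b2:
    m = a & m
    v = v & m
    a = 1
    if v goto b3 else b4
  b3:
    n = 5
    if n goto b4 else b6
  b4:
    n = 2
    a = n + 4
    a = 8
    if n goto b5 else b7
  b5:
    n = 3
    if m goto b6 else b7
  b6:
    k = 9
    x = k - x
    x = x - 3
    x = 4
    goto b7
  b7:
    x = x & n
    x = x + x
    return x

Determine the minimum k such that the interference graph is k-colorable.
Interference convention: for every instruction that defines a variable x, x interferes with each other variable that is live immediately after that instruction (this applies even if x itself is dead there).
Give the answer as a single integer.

Answer: 5

Working:
Per-block:
  b0: def={a,m,n,v,x} ue=∅
  b1: def={m} ue={m,n}
  b2: def={a,m,v} ue={a,m,v}
  b3: def={n} ue=∅
  b4: def={a,n} ue=∅
  b5: def={n} ue={m}
  b6: def={k,x} ue={x}
  b7: def={x} ue={n,x}

Liveness:
  b0: in=∅ out={a,m,n,v,x}
  b1: in={m,n,x} out={m,x}
  b2: in={a,m,v,x} out={m,x}
  b3: in={m,x} out={m,n,x}
  b4: in={m,x} out={m,n,x}
  b5: in={m,x} out={n,x}
  b6: in={n,x} out={n,x}
  b7: in={n,x} out=∅

Interference:
  a: {m,n,v,x}
  k: {n,x}
  m: {a,n,v,x}
  n: {a,k,m,v,x}
  v: {a,m,n,x}
  x: {a,k,m,n,v}

Registers:
  clique {a,m,n,v,x} ⇒ need ≥ 5
  assign a→r2 k→r2 m→r3 n→r0 v→r4 x→r1 — no edge inside a register ⇒ χ ≤ 5
  χ = 5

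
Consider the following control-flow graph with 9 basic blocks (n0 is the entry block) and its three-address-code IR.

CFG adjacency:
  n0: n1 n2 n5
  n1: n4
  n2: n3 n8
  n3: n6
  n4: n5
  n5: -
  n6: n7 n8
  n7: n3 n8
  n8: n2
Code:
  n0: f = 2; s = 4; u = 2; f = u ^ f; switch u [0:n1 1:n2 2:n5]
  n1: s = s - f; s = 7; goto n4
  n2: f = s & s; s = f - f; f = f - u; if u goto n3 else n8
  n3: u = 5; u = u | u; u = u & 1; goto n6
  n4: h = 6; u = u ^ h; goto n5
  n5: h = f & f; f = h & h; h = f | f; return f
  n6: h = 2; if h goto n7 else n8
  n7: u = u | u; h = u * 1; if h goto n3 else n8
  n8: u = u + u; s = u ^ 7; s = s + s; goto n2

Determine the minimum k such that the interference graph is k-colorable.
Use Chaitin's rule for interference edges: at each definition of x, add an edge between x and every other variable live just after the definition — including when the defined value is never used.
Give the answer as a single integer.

Block summaries:
  n0 def {f,s,u} use ∅
  n1 def {s} use {f,s}
  n2 def {f,s} use {s,u}
  n3 def {u} use ∅
  n4 def {h,u} use {u}
  n5 def {f,h} use {f}
  n6 def {h} use ∅
  n7 def {h,u} use {u}
  n8 def {s,u} use {u}

Backward fixpoint:
  n0 li=∅ lo={f,s,u}
  n1 li={f,s,u} lo={f,u}
  n2 li={s,u} lo={u}
  n3 li=∅ lo={u}
  n4 li={f,u} lo={f}
  n5 li={f} lo=∅
  n6 li={u} lo={u}
  n7 li={u} lo={u}
  n8 li={u} lo={s,u}

Conflict graph:
  f: {h,s,u}
  h: {f,u}
  s: {f,u}
  u: {f,h,s}

Chromatic number:
  lower bound: {f,h,u} mutually conflict ⇒ χ ≥ 3
  assign f→R0 h→R2 s→R2 u→R1 — no edge inside a register ⇒ χ ≤ 3
  χ = 3

Answer: 3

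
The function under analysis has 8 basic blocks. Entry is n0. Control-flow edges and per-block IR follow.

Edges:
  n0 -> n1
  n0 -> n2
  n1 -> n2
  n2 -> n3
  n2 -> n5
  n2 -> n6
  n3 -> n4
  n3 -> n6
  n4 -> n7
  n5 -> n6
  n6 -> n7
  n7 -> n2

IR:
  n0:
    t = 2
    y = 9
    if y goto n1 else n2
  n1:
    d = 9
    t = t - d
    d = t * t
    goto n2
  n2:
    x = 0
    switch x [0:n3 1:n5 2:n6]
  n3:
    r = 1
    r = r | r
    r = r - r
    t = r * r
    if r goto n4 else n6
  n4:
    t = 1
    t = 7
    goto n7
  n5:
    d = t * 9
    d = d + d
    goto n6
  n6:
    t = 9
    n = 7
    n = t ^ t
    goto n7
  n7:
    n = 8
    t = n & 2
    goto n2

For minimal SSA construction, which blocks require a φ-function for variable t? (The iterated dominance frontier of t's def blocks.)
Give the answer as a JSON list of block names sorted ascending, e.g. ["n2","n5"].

idom tree: n1←n0 n2←n0 n3←n2 n4←n3 n5←n2 n6←n2 n7←n2
Dom∩ at merges:
  n2: preds {n0,n1,n7}: {n0} ∩ {n0,n1} ∩ {n0,n2,n7} = {n0}; idom=n0
  n6: preds {n2,n3,n5}: {n0,n2} ∩ {n0,n2,n3} ∩ {n0,n2,n5} = {n0,n2}; idom=n2
  n7: preds {n4,n6}: {n0,n2,n3,n4} ∩ {n0,n2,n6} = {n0,n2}; idom=n2

DF derivation:
  join n2 pred n0: · stop@n0
  join n2 pred n1: n1 stop@n0
  join n2 pred n7: n7→n2 stop@n0
  join n6 pred n2: · stop@n2
  join n6 pred n3: n3 stop@n2
  join n6 pred n5: n5 stop@n2
  join n7 pred n4: n4→n3 stop@n2
  join n7 pred n6: n6 stop@n2
  DF(n0)=∅
  DF(n1)={n2}
  DF(n2)={n2}
  DF(n3)={n6,n7}
  DF(n4)={n7}
  DF(n5)={n6}
  DF(n6)={n7}
  DF(n7)={n2}

φ for t: defs {n0,n1,n3,n4,n6,n7}
  DF⁺ = {n2,n6,n7}

Answer: ["n2", "n6", "n7"]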